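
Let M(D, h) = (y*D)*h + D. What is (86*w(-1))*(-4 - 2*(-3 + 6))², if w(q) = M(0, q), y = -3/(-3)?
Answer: 0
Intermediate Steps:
y = 1 (y = -3*(-⅓) = 1)
M(D, h) = D + D*h (M(D, h) = (1*D)*h + D = D*h + D = D + D*h)
w(q) = 0 (w(q) = 0*(1 + q) = 0)
(86*w(-1))*(-4 - 2*(-3 + 6))² = (86*0)*(-4 - 2*(-3 + 6))² = 0*(-4 - 2*3)² = 0*(-4 - 6)² = 0*(-10)² = 0*100 = 0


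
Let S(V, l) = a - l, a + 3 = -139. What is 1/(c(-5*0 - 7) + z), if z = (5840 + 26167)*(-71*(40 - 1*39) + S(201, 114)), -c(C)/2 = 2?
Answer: -1/10466293 ≈ -9.5545e-8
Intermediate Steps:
a = -142 (a = -3 - 139 = -142)
c(C) = -4 (c(C) = -2*2 = -4)
S(V, l) = -142 - l
z = -10466289 (z = (5840 + 26167)*(-71*(40 - 1*39) + (-142 - 1*114)) = 32007*(-71*(40 - 39) + (-142 - 114)) = 32007*(-71*1 - 256) = 32007*(-71 - 256) = 32007*(-327) = -10466289)
1/(c(-5*0 - 7) + z) = 1/(-4 - 10466289) = 1/(-10466293) = -1/10466293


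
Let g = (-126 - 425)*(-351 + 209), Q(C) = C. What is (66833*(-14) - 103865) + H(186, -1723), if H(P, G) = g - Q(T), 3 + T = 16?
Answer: -961298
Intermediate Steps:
T = 13 (T = -3 + 16 = 13)
g = 78242 (g = -551*(-142) = 78242)
H(P, G) = 78229 (H(P, G) = 78242 - 1*13 = 78242 - 13 = 78229)
(66833*(-14) - 103865) + H(186, -1723) = (66833*(-14) - 103865) + 78229 = (-935662 - 103865) + 78229 = -1039527 + 78229 = -961298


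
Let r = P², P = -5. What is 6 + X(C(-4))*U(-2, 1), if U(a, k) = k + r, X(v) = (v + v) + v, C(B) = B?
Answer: -306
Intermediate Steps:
X(v) = 3*v (X(v) = 2*v + v = 3*v)
r = 25 (r = (-5)² = 25)
U(a, k) = 25 + k (U(a, k) = k + 25 = 25 + k)
6 + X(C(-4))*U(-2, 1) = 6 + (3*(-4))*(25 + 1) = 6 - 12*26 = 6 - 312 = -306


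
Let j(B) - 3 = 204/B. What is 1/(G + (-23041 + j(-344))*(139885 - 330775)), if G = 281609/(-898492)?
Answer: 38635156/169911119403522673 ≈ 2.2738e-10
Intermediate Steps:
j(B) = 3 + 204/B
G = -281609/898492 (G = 281609*(-1/898492) = -281609/898492 ≈ -0.31342)
1/(G + (-23041 + j(-344))*(139885 - 330775)) = 1/(-281609/898492 + (-23041 + (3 + 204/(-344)))*(139885 - 330775)) = 1/(-281609/898492 + (-23041 + (3 + 204*(-1/344)))*(-190890)) = 1/(-281609/898492 + (-23041 + (3 - 51/86))*(-190890)) = 1/(-281609/898492 + (-23041 + 207/86)*(-190890)) = 1/(-281609/898492 - 1981319/86*(-190890)) = 1/(-281609/898492 + 189106991955/43) = 1/(169911119403522673/38635156) = 38635156/169911119403522673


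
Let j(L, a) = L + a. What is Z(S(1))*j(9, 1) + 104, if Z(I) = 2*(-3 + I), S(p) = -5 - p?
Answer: -76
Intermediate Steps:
Z(I) = -6 + 2*I
Z(S(1))*j(9, 1) + 104 = (-6 + 2*(-5 - 1*1))*(9 + 1) + 104 = (-6 + 2*(-5 - 1))*10 + 104 = (-6 + 2*(-6))*10 + 104 = (-6 - 12)*10 + 104 = -18*10 + 104 = -180 + 104 = -76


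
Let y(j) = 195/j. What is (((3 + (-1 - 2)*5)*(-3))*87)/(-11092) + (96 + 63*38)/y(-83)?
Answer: -38216573/36049 ≈ -1060.1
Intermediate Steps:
(((3 + (-1 - 2)*5)*(-3))*87)/(-11092) + (96 + 63*38)/y(-83) = (((3 + (-1 - 2)*5)*(-3))*87)/(-11092) + (96 + 63*38)/((195/(-83))) = (((3 - 3*5)*(-3))*87)*(-1/11092) + (96 + 2394)/((195*(-1/83))) = (((3 - 15)*(-3))*87)*(-1/11092) + 2490/(-195/83) = (-12*(-3)*87)*(-1/11092) + 2490*(-83/195) = (36*87)*(-1/11092) - 13778/13 = 3132*(-1/11092) - 13778/13 = -783/2773 - 13778/13 = -38216573/36049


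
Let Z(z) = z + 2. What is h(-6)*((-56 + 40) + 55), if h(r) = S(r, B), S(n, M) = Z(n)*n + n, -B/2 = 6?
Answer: 702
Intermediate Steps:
B = -12 (B = -2*6 = -12)
Z(z) = 2 + z
S(n, M) = n + n*(2 + n) (S(n, M) = (2 + n)*n + n = n*(2 + n) + n = n + n*(2 + n))
h(r) = r*(3 + r)
h(-6)*((-56 + 40) + 55) = (-6*(3 - 6))*((-56 + 40) + 55) = (-6*(-3))*(-16 + 55) = 18*39 = 702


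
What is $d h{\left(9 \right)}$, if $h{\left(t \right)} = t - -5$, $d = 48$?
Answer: $672$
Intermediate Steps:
$h{\left(t \right)} = 5 + t$ ($h{\left(t \right)} = t + 5 = 5 + t$)
$d h{\left(9 \right)} = 48 \left(5 + 9\right) = 48 \cdot 14 = 672$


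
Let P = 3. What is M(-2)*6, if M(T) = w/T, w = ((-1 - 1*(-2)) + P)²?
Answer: -48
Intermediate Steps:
w = 16 (w = ((-1 - 1*(-2)) + 3)² = ((-1 + 2) + 3)² = (1 + 3)² = 4² = 16)
M(T) = 16/T
M(-2)*6 = (16/(-2))*6 = (16*(-½))*6 = -8*6 = -48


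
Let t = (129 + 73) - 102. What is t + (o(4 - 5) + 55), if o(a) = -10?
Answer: 145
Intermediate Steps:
t = 100 (t = 202 - 102 = 100)
t + (o(4 - 5) + 55) = 100 + (-10 + 55) = 100 + 45 = 145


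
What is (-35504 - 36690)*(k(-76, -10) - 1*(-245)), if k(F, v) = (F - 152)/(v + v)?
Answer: -92552708/5 ≈ -1.8511e+7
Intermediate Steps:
k(F, v) = (-152 + F)/(2*v) (k(F, v) = (-152 + F)/((2*v)) = (-152 + F)*(1/(2*v)) = (-152 + F)/(2*v))
(-35504 - 36690)*(k(-76, -10) - 1*(-245)) = (-35504 - 36690)*((½)*(-152 - 76)/(-10) - 1*(-245)) = -72194*((½)*(-⅒)*(-228) + 245) = -72194*(57/5 + 245) = -72194*1282/5 = -92552708/5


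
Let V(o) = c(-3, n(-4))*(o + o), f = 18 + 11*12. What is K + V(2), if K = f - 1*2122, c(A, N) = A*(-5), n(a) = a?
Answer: -1912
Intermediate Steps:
f = 150 (f = 18 + 132 = 150)
c(A, N) = -5*A
K = -1972 (K = 150 - 1*2122 = 150 - 2122 = -1972)
V(o) = 30*o (V(o) = (-5*(-3))*(o + o) = 15*(2*o) = 30*o)
K + V(2) = -1972 + 30*2 = -1972 + 60 = -1912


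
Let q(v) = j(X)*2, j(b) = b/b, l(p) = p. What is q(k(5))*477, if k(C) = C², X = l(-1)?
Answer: 954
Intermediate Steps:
X = -1
j(b) = 1
q(v) = 2 (q(v) = 1*2 = 2)
q(k(5))*477 = 2*477 = 954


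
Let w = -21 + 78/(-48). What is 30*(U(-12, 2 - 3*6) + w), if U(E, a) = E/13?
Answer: -36735/52 ≈ -706.44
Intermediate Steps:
U(E, a) = E/13 (U(E, a) = E*(1/13) = E/13)
w = -181/8 (w = -21 + 78*(-1/48) = -21 - 13/8 = -181/8 ≈ -22.625)
30*(U(-12, 2 - 3*6) + w) = 30*((1/13)*(-12) - 181/8) = 30*(-12/13 - 181/8) = 30*(-2449/104) = -36735/52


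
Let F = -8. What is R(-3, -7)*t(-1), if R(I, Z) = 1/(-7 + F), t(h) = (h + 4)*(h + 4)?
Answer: -3/5 ≈ -0.60000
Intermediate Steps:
t(h) = (4 + h)**2 (t(h) = (4 + h)*(4 + h) = (4 + h)**2)
R(I, Z) = -1/15 (R(I, Z) = 1/(-7 - 8) = 1/(-15) = -1/15)
R(-3, -7)*t(-1) = -(4 - 1)**2/15 = -1/15*3**2 = -1/15*9 = -3/5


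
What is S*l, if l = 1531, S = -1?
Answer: -1531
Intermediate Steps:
S*l = -1*1531 = -1531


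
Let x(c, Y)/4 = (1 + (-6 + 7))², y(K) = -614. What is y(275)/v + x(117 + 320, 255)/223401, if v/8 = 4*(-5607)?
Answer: 23339833/6680583504 ≈ 0.0034937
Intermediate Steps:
v = -179424 (v = 8*(4*(-5607)) = 8*(-22428) = -179424)
x(c, Y) = 16 (x(c, Y) = 4*(1 + (-6 + 7))² = 4*(1 + 1)² = 4*2² = 4*4 = 16)
y(275)/v + x(117 + 320, 255)/223401 = -614/(-179424) + 16/223401 = -614*(-1/179424) + 16*(1/223401) = 307/89712 + 16/223401 = 23339833/6680583504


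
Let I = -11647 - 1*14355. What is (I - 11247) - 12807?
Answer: -50056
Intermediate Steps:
I = -26002 (I = -11647 - 14355 = -26002)
(I - 11247) - 12807 = (-26002 - 11247) - 12807 = -37249 - 12807 = -50056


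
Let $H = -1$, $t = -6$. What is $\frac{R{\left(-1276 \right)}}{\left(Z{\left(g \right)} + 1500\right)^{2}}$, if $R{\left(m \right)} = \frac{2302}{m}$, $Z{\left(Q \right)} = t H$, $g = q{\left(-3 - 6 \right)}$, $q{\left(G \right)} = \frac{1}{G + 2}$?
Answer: $- \frac{1151}{1447006968} \approx -7.9543 \cdot 10^{-7}$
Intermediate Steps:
$q{\left(G \right)} = \frac{1}{2 + G}$
$g = - \frac{1}{7}$ ($g = \frac{1}{2 - 9} = \frac{1}{-7} = - \frac{1}{7} \approx -0.14286$)
$Z{\left(Q \right)} = 6$ ($Z{\left(Q \right)} = \left(-6\right) \left(-1\right) = 6$)
$\frac{R{\left(-1276 \right)}}{\left(Z{\left(g \right)} + 1500\right)^{2}} = \frac{2302 \frac{1}{-1276}}{\left(6 + 1500\right)^{2}} = \frac{2302 \left(- \frac{1}{1276}\right)}{1506^{2}} = - \frac{1151}{638 \cdot 2268036} = \left(- \frac{1151}{638}\right) \frac{1}{2268036} = - \frac{1151}{1447006968}$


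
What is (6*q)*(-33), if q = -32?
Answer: 6336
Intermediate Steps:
(6*q)*(-33) = (6*(-32))*(-33) = -192*(-33) = 6336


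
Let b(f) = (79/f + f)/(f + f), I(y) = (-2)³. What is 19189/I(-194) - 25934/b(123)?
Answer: -821189261/15208 ≈ -53997.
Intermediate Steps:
I(y) = -8
b(f) = (f + 79/f)/(2*f) (b(f) = (f + 79/f)/((2*f)) = (f + 79/f)*(1/(2*f)) = (f + 79/f)/(2*f))
19189/I(-194) - 25934/b(123) = 19189/(-8) - 25934*30258/(79 + 123²) = 19189*(-⅛) - 25934*30258/(79 + 15129) = -19189/8 - 25934/((½)*(1/15129)*15208) = -19189/8 - 25934/7604/15129 = -19189/8 - 25934*15129/7604 = -19189/8 - 196177743/3802 = -821189261/15208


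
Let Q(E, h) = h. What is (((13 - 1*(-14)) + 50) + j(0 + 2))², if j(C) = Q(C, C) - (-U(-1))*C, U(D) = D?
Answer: 5929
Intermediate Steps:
j(C) = 0 (j(C) = C - (-1*(-1))*C = C - C = 0)
(((13 - 1*(-14)) + 50) + j(0 + 2))² = (((13 - 1*(-14)) + 50) + 0)² = (((13 + 14) + 50) + 0)² = ((27 + 50) + 0)² = (77 + 0)² = 77² = 5929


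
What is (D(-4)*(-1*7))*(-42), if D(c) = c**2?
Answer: 4704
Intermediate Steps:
(D(-4)*(-1*7))*(-42) = ((-4)**2*(-1*7))*(-42) = (16*(-7))*(-42) = -112*(-42) = 4704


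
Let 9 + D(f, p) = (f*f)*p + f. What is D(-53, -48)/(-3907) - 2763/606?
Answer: 23650241/789214 ≈ 29.967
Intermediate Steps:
D(f, p) = -9 + f + p*f² (D(f, p) = -9 + ((f*f)*p + f) = -9 + (f²*p + f) = -9 + (p*f² + f) = -9 + (f + p*f²) = -9 + f + p*f²)
D(-53, -48)/(-3907) - 2763/606 = (-9 - 53 - 48*(-53)²)/(-3907) - 2763/606 = (-9 - 53 - 48*2809)*(-1/3907) - 2763*1/606 = (-9 - 53 - 134832)*(-1/3907) - 921/202 = -134894*(-1/3907) - 921/202 = 134894/3907 - 921/202 = 23650241/789214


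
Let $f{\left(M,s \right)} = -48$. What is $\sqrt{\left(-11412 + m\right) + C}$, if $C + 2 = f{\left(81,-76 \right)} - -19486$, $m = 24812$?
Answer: $2 \sqrt{8209} \approx 181.21$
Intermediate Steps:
$C = 19436$ ($C = -2 - -19438 = -2 + \left(-48 + 19486\right) = -2 + 19438 = 19436$)
$\sqrt{\left(-11412 + m\right) + C} = \sqrt{\left(-11412 + 24812\right) + 19436} = \sqrt{13400 + 19436} = \sqrt{32836} = 2 \sqrt{8209}$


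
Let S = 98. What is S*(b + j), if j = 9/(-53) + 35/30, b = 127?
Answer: 1994447/159 ≈ 12544.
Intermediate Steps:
j = 317/318 (j = 9*(-1/53) + 35*(1/30) = -9/53 + 7/6 = 317/318 ≈ 0.99686)
S*(b + j) = 98*(127 + 317/318) = 98*(40703/318) = 1994447/159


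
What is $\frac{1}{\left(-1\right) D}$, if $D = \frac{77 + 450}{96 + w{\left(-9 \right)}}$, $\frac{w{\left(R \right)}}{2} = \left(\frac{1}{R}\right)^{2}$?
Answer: $- \frac{7778}{42687} \approx -0.18221$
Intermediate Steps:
$w{\left(R \right)} = \frac{2}{R^{2}}$ ($w{\left(R \right)} = 2 \left(\frac{1}{R}\right)^{2} = \frac{2}{R^{2}}$)
$D = \frac{42687}{7778}$ ($D = \frac{77 + 450}{96 + \frac{2}{81}} = \frac{527}{96 + 2 \cdot \frac{1}{81}} = \frac{527}{96 + \frac{2}{81}} = \frac{527}{\frac{7778}{81}} = 527 \cdot \frac{81}{7778} = \frac{42687}{7778} \approx 5.4882$)
$\frac{1}{\left(-1\right) D} = \frac{1}{\left(-1\right) \frac{42687}{7778}} = \frac{1}{- \frac{42687}{7778}} = - \frac{7778}{42687}$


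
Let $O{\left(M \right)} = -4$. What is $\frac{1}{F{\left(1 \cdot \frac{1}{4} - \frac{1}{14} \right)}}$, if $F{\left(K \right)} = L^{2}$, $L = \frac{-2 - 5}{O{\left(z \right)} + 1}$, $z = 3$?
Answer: $\frac{9}{49} \approx 0.18367$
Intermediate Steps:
$L = \frac{7}{3}$ ($L = \frac{-2 - 5}{-4 + 1} = - \frac{7}{-3} = \left(-7\right) \left(- \frac{1}{3}\right) = \frac{7}{3} \approx 2.3333$)
$F{\left(K \right)} = \frac{49}{9}$ ($F{\left(K \right)} = \left(\frac{7}{3}\right)^{2} = \frac{49}{9}$)
$\frac{1}{F{\left(1 \cdot \frac{1}{4} - \frac{1}{14} \right)}} = \frac{1}{\frac{49}{9}} = \frac{9}{49}$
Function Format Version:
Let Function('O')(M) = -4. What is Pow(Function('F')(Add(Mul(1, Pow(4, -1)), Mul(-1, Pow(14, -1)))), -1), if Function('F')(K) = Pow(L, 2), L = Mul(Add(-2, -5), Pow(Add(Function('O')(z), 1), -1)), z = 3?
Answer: Rational(9, 49) ≈ 0.18367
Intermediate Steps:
L = Rational(7, 3) (L = Mul(Add(-2, -5), Pow(Add(-4, 1), -1)) = Mul(-7, Pow(-3, -1)) = Mul(-7, Rational(-1, 3)) = Rational(7, 3) ≈ 2.3333)
Function('F')(K) = Rational(49, 9) (Function('F')(K) = Pow(Rational(7, 3), 2) = Rational(49, 9))
Pow(Function('F')(Add(Mul(1, Pow(4, -1)), Mul(-1, Pow(14, -1)))), -1) = Pow(Rational(49, 9), -1) = Rational(9, 49)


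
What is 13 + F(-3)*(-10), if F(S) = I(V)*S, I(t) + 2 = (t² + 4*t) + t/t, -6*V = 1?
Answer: -217/6 ≈ -36.167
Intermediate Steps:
V = -⅙ (V = -⅙*1 = -⅙ ≈ -0.16667)
I(t) = -1 + t² + 4*t (I(t) = -2 + ((t² + 4*t) + t/t) = -2 + ((t² + 4*t) + 1) = -2 + (1 + t² + 4*t) = -1 + t² + 4*t)
F(S) = -59*S/36 (F(S) = (-1 + (-⅙)² + 4*(-⅙))*S = (-1 + 1/36 - ⅔)*S = -59*S/36)
13 + F(-3)*(-10) = 13 - 59/36*(-3)*(-10) = 13 + (59/12)*(-10) = 13 - 295/6 = -217/6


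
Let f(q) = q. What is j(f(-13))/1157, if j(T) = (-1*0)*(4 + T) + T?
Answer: -1/89 ≈ -0.011236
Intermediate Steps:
j(T) = T (j(T) = 0*(4 + T) + T = 0 + T = T)
j(f(-13))/1157 = -13/1157 = -13*1/1157 = -1/89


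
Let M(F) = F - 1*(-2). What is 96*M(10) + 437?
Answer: 1589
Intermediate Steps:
M(F) = 2 + F (M(F) = F + 2 = 2 + F)
96*M(10) + 437 = 96*(2 + 10) + 437 = 96*12 + 437 = 1152 + 437 = 1589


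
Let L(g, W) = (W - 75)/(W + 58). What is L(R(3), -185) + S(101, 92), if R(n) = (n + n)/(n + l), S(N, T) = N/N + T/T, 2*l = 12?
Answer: 514/127 ≈ 4.0472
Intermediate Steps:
l = 6 (l = (1/2)*12 = 6)
S(N, T) = 2 (S(N, T) = 1 + 1 = 2)
R(n) = 2*n/(6 + n) (R(n) = (n + n)/(n + 6) = (2*n)/(6 + n) = 2*n/(6 + n))
L(g, W) = (-75 + W)/(58 + W)
L(R(3), -185) + S(101, 92) = (-75 - 185)/(58 - 185) + 2 = -260/(-127) + 2 = -1/127*(-260) + 2 = 260/127 + 2 = 514/127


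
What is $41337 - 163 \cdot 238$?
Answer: $2543$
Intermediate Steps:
$41337 - 163 \cdot 238 = 41337 - 38794 = 2543$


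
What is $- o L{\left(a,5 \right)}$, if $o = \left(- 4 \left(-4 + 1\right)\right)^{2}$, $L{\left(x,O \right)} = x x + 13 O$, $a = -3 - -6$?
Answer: $-10656$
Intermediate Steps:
$a = 3$ ($a = -3 + 6 = 3$)
$L{\left(x,O \right)} = x^{2} + 13 O$
$o = 144$ ($o = \left(\left(-4\right) \left(-3\right)\right)^{2} = 12^{2} = 144$)
$- o L{\left(a,5 \right)} = - 144 \left(3^{2} + 13 \cdot 5\right) = - 144 \left(9 + 65\right) = - 144 \cdot 74 = \left(-1\right) 10656 = -10656$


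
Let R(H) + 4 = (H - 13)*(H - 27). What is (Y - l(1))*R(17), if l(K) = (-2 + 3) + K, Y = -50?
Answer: 2288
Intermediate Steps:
l(K) = 1 + K
R(H) = -4 + (-27 + H)*(-13 + H) (R(H) = -4 + (H - 13)*(H - 27) = -4 + (-13 + H)*(-27 + H) = -4 + (-27 + H)*(-13 + H))
(Y - l(1))*R(17) = (-50 - (1 + 1))*(347 + 17² - 40*17) = (-50 - 1*2)*(347 + 289 - 680) = (-50 - 2)*(-44) = -52*(-44) = 2288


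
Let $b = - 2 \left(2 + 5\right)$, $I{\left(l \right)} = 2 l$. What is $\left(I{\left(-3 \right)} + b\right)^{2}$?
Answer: $400$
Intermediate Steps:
$b = -14$ ($b = \left(-2\right) 7 = -14$)
$\left(I{\left(-3 \right)} + b\right)^{2} = \left(2 \left(-3\right) - 14\right)^{2} = \left(-6 - 14\right)^{2} = \left(-20\right)^{2} = 400$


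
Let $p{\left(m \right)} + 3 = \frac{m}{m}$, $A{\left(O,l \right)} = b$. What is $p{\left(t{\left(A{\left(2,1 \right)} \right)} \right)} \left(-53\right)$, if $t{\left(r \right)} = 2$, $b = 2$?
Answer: $106$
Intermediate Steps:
$A{\left(O,l \right)} = 2$
$p{\left(m \right)} = -2$ ($p{\left(m \right)} = -3 + \frac{m}{m} = -3 + 1 = -2$)
$p{\left(t{\left(A{\left(2,1 \right)} \right)} \right)} \left(-53\right) = \left(-2\right) \left(-53\right) = 106$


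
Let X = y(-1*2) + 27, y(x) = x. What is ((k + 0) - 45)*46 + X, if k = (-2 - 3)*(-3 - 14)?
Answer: 1865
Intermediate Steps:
k = 85 (k = -5*(-17) = 85)
X = 25 (X = -1*2 + 27 = -2 + 27 = 25)
((k + 0) - 45)*46 + X = ((85 + 0) - 45)*46 + 25 = (85 - 45)*46 + 25 = 40*46 + 25 = 1840 + 25 = 1865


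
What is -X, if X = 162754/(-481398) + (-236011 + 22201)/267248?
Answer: 36605846843/32163163176 ≈ 1.1381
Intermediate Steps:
X = -36605846843/32163163176 (X = 162754*(-1/481398) - 213810*1/267248 = -81377/240699 - 106905/133624 = -36605846843/32163163176 ≈ -1.1381)
-X = -1*(-36605846843/32163163176) = 36605846843/32163163176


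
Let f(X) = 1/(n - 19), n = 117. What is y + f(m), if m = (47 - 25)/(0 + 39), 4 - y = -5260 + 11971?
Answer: -657285/98 ≈ -6707.0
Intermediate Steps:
y = -6707 (y = 4 - (-5260 + 11971) = 4 - 1*6711 = 4 - 6711 = -6707)
m = 22/39 ≈ 0.56410
f(X) = 1/98 (f(X) = 1/(117 - 19) = 1/98)
y + f(m) = -6707 + 1/98 = -657285/98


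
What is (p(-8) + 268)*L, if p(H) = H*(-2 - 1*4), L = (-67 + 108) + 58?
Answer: 31284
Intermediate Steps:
L = 99 (L = 41 + 58 = 99)
p(H) = -6*H (p(H) = H*(-2 - 4) = H*(-6) = -6*H)
(p(-8) + 268)*L = (-6*(-8) + 268)*99 = (48 + 268)*99 = 316*99 = 31284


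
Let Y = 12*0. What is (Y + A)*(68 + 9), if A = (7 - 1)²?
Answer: 2772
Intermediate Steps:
A = 36 (A = 6² = 36)
Y = 0
(Y + A)*(68 + 9) = (0 + 36)*(68 + 9) = 36*77 = 2772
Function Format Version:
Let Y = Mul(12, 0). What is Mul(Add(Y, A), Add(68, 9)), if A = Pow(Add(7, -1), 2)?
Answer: 2772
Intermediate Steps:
A = 36 (A = Pow(6, 2) = 36)
Y = 0
Mul(Add(Y, A), Add(68, 9)) = Mul(Add(0, 36), Add(68, 9)) = Mul(36, 77) = 2772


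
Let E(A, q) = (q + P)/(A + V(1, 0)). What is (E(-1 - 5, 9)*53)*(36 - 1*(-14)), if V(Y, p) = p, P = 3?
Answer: -5300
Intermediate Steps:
E(A, q) = (3 + q)/A (E(A, q) = (q + 3)/(A + 0) = (3 + q)/A)
(E(-1 - 5, 9)*53)*(36 - 1*(-14)) = (((3 + 9)/(-1 - 5))*53)*(36 - 1*(-14)) = ((12/(-6))*53)*(36 + 14) = (-⅙*12*53)*50 = -2*53*50 = -106*50 = -5300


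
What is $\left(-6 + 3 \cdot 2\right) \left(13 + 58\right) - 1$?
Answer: $-1$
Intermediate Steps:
$\left(-6 + 3 \cdot 2\right) \left(13 + 58\right) - 1 = \left(-6 + 6\right) 71 - 1 = 0 \cdot 71 - 1 = 0 - 1 = -1$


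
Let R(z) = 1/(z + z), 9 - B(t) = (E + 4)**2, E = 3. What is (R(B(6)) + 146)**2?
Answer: 136399041/6400 ≈ 21312.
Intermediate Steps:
B(t) = -40 (B(t) = 9 - (3 + 4)**2 = 9 - 1*7**2 = 9 - 1*49 = 9 - 49 = -40)
R(z) = 1/(2*z)
(R(B(6)) + 146)**2 = ((1/2)/(-40) + 146)**2 = ((1/2)*(-1/40) + 146)**2 = (-1/80 + 146)**2 = (11679/80)**2 = 136399041/6400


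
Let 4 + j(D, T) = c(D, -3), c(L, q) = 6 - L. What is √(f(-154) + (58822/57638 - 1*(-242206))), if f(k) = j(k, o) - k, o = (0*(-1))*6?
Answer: √201418815694285/28819 ≈ 492.46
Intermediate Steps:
o = 0 (o = 0*6 = 0)
j(D, T) = 2 - D (j(D, T) = -4 + (6 - D) = 2 - D)
f(k) = 2 - 2*k (f(k) = (2 - k) - k = 2 - 2*k)
√(f(-154) + (58822/57638 - 1*(-242206))) = √((2 - 2*(-154)) + (58822/57638 - 1*(-242206))) = √((2 + 308) + (58822*(1/57638) + 242206)) = √(310 + (29411/28819 + 242206)) = √(310 + 6980164125/28819) = √(6989098015/28819) = √201418815694285/28819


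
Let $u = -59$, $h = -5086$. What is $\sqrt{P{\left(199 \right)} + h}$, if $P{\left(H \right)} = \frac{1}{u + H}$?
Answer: $\frac{i \sqrt{24921365}}{70} \approx 71.316 i$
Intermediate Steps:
$P{\left(H \right)} = \frac{1}{-59 + H}$
$\sqrt{P{\left(199 \right)} + h} = \sqrt{\frac{1}{-59 + 199} - 5086} = \sqrt{\frac{1}{140} - 5086} = \sqrt{- \frac{712039}{140}} = \frac{i \sqrt{24921365}}{70}$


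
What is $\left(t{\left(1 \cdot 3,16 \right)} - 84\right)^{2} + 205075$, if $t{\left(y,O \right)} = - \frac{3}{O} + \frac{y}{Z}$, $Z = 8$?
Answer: $\frac{54297481}{256} \approx 2.121 \cdot 10^{5}$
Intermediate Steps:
$t{\left(y,O \right)} = - \frac{3}{O} + \frac{y}{8}$
$\left(t{\left(1 \cdot 3,16 \right)} - 84\right)^{2} + 205075 = \left(\left(- \frac{3}{16} + \frac{1 \cdot 3}{8}\right) - 84\right)^{2} + 205075 = \left(\left(\left(-3\right) \frac{1}{16} + \frac{1}{8} \cdot 3\right) - 84\right)^{2} + 205075 = \left(\left(- \frac{3}{16} + \frac{3}{8}\right) - 84\right)^{2} + 205075 = \left(\frac{3}{16} - 84\right)^{2} + 205075 = \left(- \frac{1341}{16}\right)^{2} + 205075 = \frac{1798281}{256} + 205075 = \frac{54297481}{256}$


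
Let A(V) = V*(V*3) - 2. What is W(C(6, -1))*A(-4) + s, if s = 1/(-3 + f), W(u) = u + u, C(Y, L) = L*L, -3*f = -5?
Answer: 365/4 ≈ 91.250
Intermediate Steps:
f = 5/3 (f = -⅓*(-5) = 5/3 ≈ 1.6667)
C(Y, L) = L²
W(u) = 2*u
s = -¾ (s = 1/(-3 + 5/3) = 1/(-4/3) = -¾ ≈ -0.75000)
A(V) = -2 + 3*V² (A(V) = V*(3*V) - 2 = 3*V² - 2 = -2 + 3*V²)
W(C(6, -1))*A(-4) + s = (2*(-1)²)*(-2 + 3*(-4)²) - ¾ = (2*1)*(-2 + 3*16) - ¾ = 2*(-2 + 48) - ¾ = 2*46 - ¾ = 92 - ¾ = 365/4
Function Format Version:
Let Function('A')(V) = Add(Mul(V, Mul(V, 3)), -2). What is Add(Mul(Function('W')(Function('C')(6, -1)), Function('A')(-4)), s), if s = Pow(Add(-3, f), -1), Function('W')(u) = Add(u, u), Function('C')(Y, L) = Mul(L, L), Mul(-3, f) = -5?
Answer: Rational(365, 4) ≈ 91.250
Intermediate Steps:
f = Rational(5, 3) (f = Mul(Rational(-1, 3), -5) = Rational(5, 3) ≈ 1.6667)
Function('C')(Y, L) = Pow(L, 2)
Function('W')(u) = Mul(2, u)
s = Rational(-3, 4) (s = Pow(Add(-3, Rational(5, 3)), -1) = Pow(Rational(-4, 3), -1) = Rational(-3, 4) ≈ -0.75000)
Function('A')(V) = Add(-2, Mul(3, Pow(V, 2))) (Function('A')(V) = Add(Mul(V, Mul(3, V)), -2) = Add(Mul(3, Pow(V, 2)), -2) = Add(-2, Mul(3, Pow(V, 2))))
Add(Mul(Function('W')(Function('C')(6, -1)), Function('A')(-4)), s) = Add(Mul(Mul(2, Pow(-1, 2)), Add(-2, Mul(3, Pow(-4, 2)))), Rational(-3, 4)) = Add(Mul(Mul(2, 1), Add(-2, Mul(3, 16))), Rational(-3, 4)) = Add(Mul(2, Add(-2, 48)), Rational(-3, 4)) = Add(Mul(2, 46), Rational(-3, 4)) = Add(92, Rational(-3, 4)) = Rational(365, 4)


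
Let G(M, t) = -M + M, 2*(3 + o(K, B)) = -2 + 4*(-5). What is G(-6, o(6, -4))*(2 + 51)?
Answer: 0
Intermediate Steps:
o(K, B) = -14 (o(K, B) = -3 + (-2 + 4*(-5))/2 = -3 + (-2 - 20)/2 = -3 + (½)*(-22) = -3 - 11 = -14)
G(M, t) = 0
G(-6, o(6, -4))*(2 + 51) = 0*(2 + 51) = 0*53 = 0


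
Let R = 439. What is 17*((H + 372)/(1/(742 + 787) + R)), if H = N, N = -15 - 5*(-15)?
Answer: 233937/13984 ≈ 16.729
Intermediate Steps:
N = 60 (N = -15 + 75 = 60)
H = 60
17*((H + 372)/(1/(742 + 787) + R)) = 17*((60 + 372)/(1/(742 + 787) + 439)) = 17*(432/(1/1529 + 439)) = 17*(432/(671232/1529)) = 17*(432*(1529/671232)) = 17*(13761/13984) = 233937/13984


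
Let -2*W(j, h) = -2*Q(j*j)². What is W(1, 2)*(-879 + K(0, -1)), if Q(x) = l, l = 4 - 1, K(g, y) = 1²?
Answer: -7902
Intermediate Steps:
K(g, y) = 1
l = 3
Q(x) = 3
W(j, h) = 9 (W(j, h) = -(-1)*3² = -(-1)*9 = -½*(-18) = 9)
W(1, 2)*(-879 + K(0, -1)) = 9*(-879 + 1) = 9*(-878) = -7902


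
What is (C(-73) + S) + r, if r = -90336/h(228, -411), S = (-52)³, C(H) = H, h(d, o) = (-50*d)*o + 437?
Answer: -659208325333/4685837 ≈ -1.4068e+5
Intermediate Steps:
h(d, o) = 437 - 50*d*o (h(d, o) = -50*d*o + 437 = 437 - 50*d*o)
S = -140608
r = -90336/4685837 (r = -90336/(437 - 50*228*(-411)) = -90336/(437 + 4685400) = -90336/4685837 ≈ -0.019279)
(C(-73) + S) + r = (-73 - 140608) - 90336/4685837 = -140681 - 90336/4685837 = -659208325333/4685837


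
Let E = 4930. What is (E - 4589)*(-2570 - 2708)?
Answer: -1799798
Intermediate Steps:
(E - 4589)*(-2570 - 2708) = (4930 - 4589)*(-2570 - 2708) = 341*(-5278) = -1799798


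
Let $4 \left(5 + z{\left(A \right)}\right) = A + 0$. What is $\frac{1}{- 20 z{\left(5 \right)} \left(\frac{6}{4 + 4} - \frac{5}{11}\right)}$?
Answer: $\frac{44}{975} \approx 0.045128$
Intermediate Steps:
$z{\left(A \right)} = -5 + \frac{A}{4}$ ($z{\left(A \right)} = -5 + \frac{A + 0}{4} = -5 + \frac{A}{4}$)
$\frac{1}{- 20 z{\left(5 \right)} \left(\frac{6}{4 + 4} - \frac{5}{11}\right)} = \frac{1}{- 20 \left(-5 + \frac{1}{4} \cdot 5\right) \left(\frac{6}{4 + 4} - \frac{5}{11}\right)} = \frac{1}{- 20 \left(-5 + \frac{5}{4}\right) \left(\frac{6}{8} - \frac{5}{11}\right)} = \frac{1}{\left(-20\right) \left(- \frac{15}{4}\right) \left(6 \cdot \frac{1}{8} - \frac{5}{11}\right)} = \frac{1}{75 \left(\frac{3}{4} - \frac{5}{11}\right)} = \frac{1}{75 \cdot \frac{13}{44}} = \frac{1}{\frac{975}{44}} = \frac{44}{975}$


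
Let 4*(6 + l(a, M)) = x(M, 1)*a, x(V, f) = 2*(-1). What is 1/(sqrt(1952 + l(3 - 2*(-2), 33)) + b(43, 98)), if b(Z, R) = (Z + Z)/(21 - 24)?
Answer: 516/20173 + 9*sqrt(7770)/20173 ≈ 0.064905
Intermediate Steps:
x(V, f) = -2
b(Z, R) = -2*Z/3 (b(Z, R) = (2*Z)/(-3) = (2*Z)*(-1/3) = -2*Z/3)
l(a, M) = -6 - a/2 (l(a, M) = -6 + (-2*a)/4 = -6 - a/2)
1/(sqrt(1952 + l(3 - 2*(-2), 33)) + b(43, 98)) = 1/(sqrt(1952 + (-6 - (3 - 2*(-2))/2)) - 2/3*43) = 1/(sqrt(1952 + (-6 - (3 + 4)/2)) - 86/3) = 1/(sqrt(1952 + (-6 - 1/2*7)) - 86/3) = 1/(sqrt(1952 + (-6 - 7/2)) - 86/3) = 1/(sqrt(1952 - 19/2) - 86/3) = 1/(sqrt(3885/2) - 86/3) = 1/(sqrt(7770)/2 - 86/3) = 1/(-86/3 + sqrt(7770)/2)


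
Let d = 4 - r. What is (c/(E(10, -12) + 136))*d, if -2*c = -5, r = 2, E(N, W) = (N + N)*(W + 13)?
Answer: 5/156 ≈ 0.032051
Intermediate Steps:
E(N, W) = 2*N*(13 + W) (E(N, W) = (2*N)*(13 + W) = 2*N*(13 + W))
c = 5/2 (c = -½*(-5) = 5/2 ≈ 2.5000)
d = 2 (d = 4 - 1*2 = 4 - 2 = 2)
(c/(E(10, -12) + 136))*d = (5/(2*(2*10*(13 - 12) + 136)))*2 = (5/(2*(2*10*1 + 136)))*2 = (5/(2*(20 + 136)))*2 = ((5/2)/156)*2 = ((5/2)*(1/156))*2 = (5/312)*2 = 5/156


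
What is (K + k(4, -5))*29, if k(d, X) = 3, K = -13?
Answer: -290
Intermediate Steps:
(K + k(4, -5))*29 = (-13 + 3)*29 = -10*29 = -290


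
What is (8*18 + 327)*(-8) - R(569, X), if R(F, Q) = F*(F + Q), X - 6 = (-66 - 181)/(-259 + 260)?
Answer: -190400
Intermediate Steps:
X = -241 (X = 6 + (-66 - 181)/(-259 + 260) = 6 - 247/1 = 6 - 247*1 = 6 - 247 = -241)
(8*18 + 327)*(-8) - R(569, X) = (8*18 + 327)*(-8) - 569*(569 - 241) = (144 + 327)*(-8) - 569*328 = 471*(-8) - 1*186632 = -3768 - 186632 = -190400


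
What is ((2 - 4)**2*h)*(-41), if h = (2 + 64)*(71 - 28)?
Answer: -465432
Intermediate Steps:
h = 2838 (h = 66*43 = 2838)
((2 - 4)**2*h)*(-41) = ((2 - 4)**2*2838)*(-41) = ((-2)**2*2838)*(-41) = (4*2838)*(-41) = 11352*(-41) = -465432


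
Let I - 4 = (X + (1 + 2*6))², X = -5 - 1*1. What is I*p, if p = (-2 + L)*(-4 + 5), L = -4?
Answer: -318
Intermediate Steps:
X = -6 (X = -5 - 1 = -6)
p = -6 (p = (-2 - 4)*(-4 + 5) = -6*1 = -6)
I = 53 (I = 4 + (-6 + (1 + 2*6))² = 4 + (-6 + (1 + 12))² = 4 + (-6 + 13)² = 4 + 7² = 4 + 49 = 53)
I*p = 53*(-6) = -318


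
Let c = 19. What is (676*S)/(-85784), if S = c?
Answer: -3211/21446 ≈ -0.14972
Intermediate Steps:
S = 19
(676*S)/(-85784) = (676*19)/(-85784) = 12844*(-1/85784) = -3211/21446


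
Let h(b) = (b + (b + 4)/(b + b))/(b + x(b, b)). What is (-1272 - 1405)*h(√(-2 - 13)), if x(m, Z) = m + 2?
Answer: 2677*(-26*√15 + 15*I)/(60*(√15 - I)) ≈ -1129.4 - 118.8*I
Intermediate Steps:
x(m, Z) = 2 + m
h(b) = (b + (4 + b)/(2*b))/(2 + 2*b) (h(b) = (b + (b + 4)/(b + b))/(b + (2 + b)) = (b + (4 + b)/((2*b)))/(2 + 2*b) = (b + (4 + b)*(1/(2*b)))/(2 + 2*b) = (b + (4 + b)/(2*b))/(2 + 2*b))
(-1272 - 1405)*h(√(-2 - 13)) = (-1272 - 1405)*((4 + √(-2 - 13) + 2*(√(-2 - 13))²)/(4*(√(-2 - 13))*(1 + √(-2 - 13)))) = -2677*(4 + √(-15) + 2*(√(-15))²)/(4*(√(-15))*(1 + √(-15))) = -2677*(4 + I*√15 + 2*(I*√15)²)/(4*(I*√15)*(1 + I*√15)) = -2677*(-I*√15/15)*(4 + I*√15 + 2*(-15))/(4*(1 + I*√15)) = -2677*(-I*√15/15)*(4 + I*√15 - 30)/(4*(1 + I*√15)) = -2677*(-I*√15/15)*(-26 + I*√15)/(4*(1 + I*√15)) = -(-2677)*I*√15*(-26 + I*√15)/(60*(1 + I*√15)) = 2677*I*√15*(-26 + I*√15)/(60*(1 + I*√15))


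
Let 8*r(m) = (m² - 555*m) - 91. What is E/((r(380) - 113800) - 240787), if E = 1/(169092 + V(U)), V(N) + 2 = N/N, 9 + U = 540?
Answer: -8/490919702117 ≈ -1.6296e-11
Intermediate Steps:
U = 531 (U = -9 + 540 = 531)
V(N) = -1 (V(N) = -2 + N/N = -2 + 1 = -1)
E = 1/169091 (E = 1/(169092 - 1) = 1/169091 ≈ 5.9140e-6)
r(m) = -91/8 - 555*m/8 + m²/8 (r(m) = ((m² - 555*m) - 91)/8 = (-91 + m² - 555*m)/8 = -91/8 - 555*m/8 + m²/8)
E/((r(380) - 113800) - 240787) = 1/(169091*(((-91/8 - 555/8*380 + (⅛)*380²) - 113800) - 240787)) = 1/(169091*(((-91/8 - 52725/2 + (⅛)*144400) - 113800) - 240787)) = 1/(169091*(((-91/8 - 52725/2 + 18050) - 113800) - 240787)) = 1/(169091*((-66591/8 - 113800) - 240787)) = 1/(169091*(-976991/8 - 240787)) = 1/(169091*(-2903287/8)) = (1/169091)*(-8/2903287) = -8/490919702117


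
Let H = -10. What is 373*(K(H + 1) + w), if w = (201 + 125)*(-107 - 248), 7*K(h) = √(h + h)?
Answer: -43167290 + 1119*I*√2/7 ≈ -4.3167e+7 + 226.07*I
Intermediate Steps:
K(h) = √2*√h/7 (K(h) = √(h + h)/7 = √(2*h)/7 = (√2*√h)/7 = √2*√h/7)
w = -115730 (w = 326*(-355) = -115730)
373*(K(H + 1) + w) = 373*(√2*√(-10 + 1)/7 - 115730) = 373*(√2*√(-9)/7 - 115730) = 373*(√2*(3*I)/7 - 115730) = 373*(3*I*√2/7 - 115730) = 373*(-115730 + 3*I*√2/7) = -43167290 + 1119*I*√2/7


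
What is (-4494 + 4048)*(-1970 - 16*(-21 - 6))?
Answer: 685948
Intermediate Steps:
(-4494 + 4048)*(-1970 - 16*(-21 - 6)) = -446*(-1970 - 16*(-27)) = -446*(-1970 + 432) = -446*(-1538) = 685948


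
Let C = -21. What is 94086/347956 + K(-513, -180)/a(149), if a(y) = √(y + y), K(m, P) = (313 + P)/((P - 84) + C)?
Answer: 47043/173978 - 7*√298/4470 ≈ 0.24336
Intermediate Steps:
K(m, P) = (313 + P)/(-105 + P) (K(m, P) = (313 + P)/((P - 84) - 21) = (313 + P)/((-84 + P) - 21) = (313 + P)/(-105 + P))
a(y) = √2*√y (a(y) = √(2*y) = √2*√y)
94086/347956 + K(-513, -180)/a(149) = 94086/347956 + ((313 - 180)/(-105 - 180))/((√2*√149)) = 94086*(1/347956) + (133/(-285))/(√298) = 47043/173978 + (-1/285*133)*(√298/298) = 47043/173978 - 7*√298/4470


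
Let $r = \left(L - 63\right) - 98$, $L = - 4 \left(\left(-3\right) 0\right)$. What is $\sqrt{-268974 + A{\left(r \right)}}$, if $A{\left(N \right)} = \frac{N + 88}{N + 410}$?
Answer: $\frac{i \sqrt{16676675151}}{249} \approx 518.63 i$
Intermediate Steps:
$L = 0$ ($L = \left(-4\right) 0 = 0$)
$r = -161$ ($r = \left(0 - 63\right) - 98 = -63 - 98 = -161$)
$A{\left(N \right)} = \frac{88 + N}{410 + N}$
$\sqrt{-268974 + A{\left(r \right)}} = \sqrt{-268974 + \frac{88 - 161}{410 - 161}} = \sqrt{-268974 + \frac{1}{249} \left(-73\right)} = \sqrt{-268974 - \frac{73}{249}} = \sqrt{- \frac{66974599}{249}} = \frac{i \sqrt{16676675151}}{249}$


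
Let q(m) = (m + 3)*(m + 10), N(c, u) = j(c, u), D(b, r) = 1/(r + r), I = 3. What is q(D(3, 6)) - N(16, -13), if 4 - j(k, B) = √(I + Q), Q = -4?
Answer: 3901/144 + I ≈ 27.09 + 1.0*I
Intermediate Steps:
D(b, r) = 1/(2*r)
j(k, B) = 4 - I (j(k, B) = 4 - √(3 - 4) = 4 - √(-1) = 4 - I)
N(c, u) = 4 - I
q(m) = (3 + m)*(10 + m)
q(D(3, 6)) - N(16, -13) = (30 + ((½)/6)² + 13*((½)/6)) - (4 - I) = (30 + ((½)*(⅙))² + 13*((½)*(⅙))) + (-4 + I) = (30 + (1/12)² + 13*(1/12)) + (-4 + I) = (30 + 1/144 + 13/12) + (-4 + I) = 4477/144 + (-4 + I) = 3901/144 + I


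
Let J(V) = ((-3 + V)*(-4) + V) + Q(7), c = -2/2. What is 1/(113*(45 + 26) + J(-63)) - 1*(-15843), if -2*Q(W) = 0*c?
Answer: 130292833/8224 ≈ 15843.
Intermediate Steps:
c = -1 (c = -2*1/2 = -1)
Q(W) = 0 (Q(W) = -0*(-1) = -1/2*0 = 0)
J(V) = 12 - 3*V (J(V) = ((-3 + V)*(-4) + V) + 0 = ((12 - 4*V) + V) + 0 = (12 - 3*V) + 0 = 12 - 3*V)
1/(113*(45 + 26) + J(-63)) - 1*(-15843) = 1/(113*(45 + 26) + (12 - 3*(-63))) - 1*(-15843) = 1/(113*71 + (12 + 189)) + 15843 = 1/(8023 + 201) + 15843 = 1/8224 + 15843 = 130292833/8224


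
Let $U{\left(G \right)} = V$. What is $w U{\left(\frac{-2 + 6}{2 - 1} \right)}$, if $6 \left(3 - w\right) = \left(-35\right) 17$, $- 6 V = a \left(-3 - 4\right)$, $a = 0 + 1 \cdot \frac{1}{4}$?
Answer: $\frac{4291}{144} \approx 29.799$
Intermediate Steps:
$a = \frac{1}{4}$ ($a = 0 + 1 \cdot \frac{1}{4} = 0 + \frac{1}{4} = \frac{1}{4} \approx 0.25$)
$V = \frac{7}{24}$ ($V = - \frac{\frac{1}{4} \left(-3 - 4\right)}{6} = - \frac{\frac{1}{4} \left(-7\right)}{6} = \left(- \frac{1}{6}\right) \left(- \frac{7}{4}\right) = \frac{7}{24} \approx 0.29167$)
$U{\left(G \right)} = \frac{7}{24}$
$w = \frac{613}{6}$ ($w = 3 - \frac{\left(-35\right) 17}{6} = 3 - - \frac{595}{6} = 3 + \frac{595}{6} = \frac{613}{6} \approx 102.17$)
$w U{\left(\frac{-2 + 6}{2 - 1} \right)} = \frac{613}{6} \cdot \frac{7}{24} = \frac{4291}{144}$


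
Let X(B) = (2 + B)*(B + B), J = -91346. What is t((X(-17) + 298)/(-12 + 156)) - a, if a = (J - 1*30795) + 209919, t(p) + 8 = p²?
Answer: -28432463/324 ≈ -87755.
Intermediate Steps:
X(B) = 2*B*(2 + B) (X(B) = (2 + B)*(2*B) = 2*B*(2 + B))
t(p) = -8 + p²
a = 87778 (a = (-91346 - 1*30795) + 209919 = (-91346 - 30795) + 209919 = -122141 + 209919 = 87778)
t((X(-17) + 298)/(-12 + 156)) - a = (-8 + ((2*(-17)*(2 - 17) + 298)/(-12 + 156))²) - 1*87778 = (-8 + ((2*(-17)*(-15) + 298)/144)²) - 87778 = (-8 + ((510 + 298)*(1/144))²) - 87778 = (-8 + (808*(1/144))²) - 87778 = (-8 + (101/18)²) - 87778 = (-8 + 10201/324) - 87778 = 7609/324 - 87778 = -28432463/324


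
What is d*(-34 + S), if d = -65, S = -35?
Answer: 4485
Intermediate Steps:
d*(-34 + S) = -65*(-34 - 35) = -65*(-69) = 4485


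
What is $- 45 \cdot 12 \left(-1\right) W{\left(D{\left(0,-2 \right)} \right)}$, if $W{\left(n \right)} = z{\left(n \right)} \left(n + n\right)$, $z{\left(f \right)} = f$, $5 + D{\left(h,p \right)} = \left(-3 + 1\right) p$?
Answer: $1080$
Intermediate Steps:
$D{\left(h,p \right)} = -5 - 2 p$ ($D{\left(h,p \right)} = -5 + \left(-3 + 1\right) p = -5 - 2 p$)
$W{\left(n \right)} = 2 n^{2}$ ($W{\left(n \right)} = n \left(n + n\right) = n 2 n = 2 n^{2}$)
$- 45 \cdot 12 \left(-1\right) W{\left(D{\left(0,-2 \right)} \right)} = - 45 \cdot 12 \left(-1\right) 2 \left(-5 - -4\right)^{2} = \left(-45\right) \left(-12\right) 2 \left(-5 + 4\right)^{2} = 540 \cdot 2 \left(-1\right)^{2} = 540 \cdot 2 \cdot 1 = 540 \cdot 2 = 1080$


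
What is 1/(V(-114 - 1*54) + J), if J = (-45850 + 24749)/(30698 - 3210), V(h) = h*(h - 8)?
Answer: 27488/812744083 ≈ 3.3821e-5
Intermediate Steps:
V(h) = h*(-8 + h)
J = -21101/27488 ≈ -0.76764
1/(V(-114 - 1*54) + J) = 1/((-114 - 1*54)*(-8 + (-114 - 1*54)) - 21101/27488) = 1/((-114 - 54)*(-8 + (-114 - 54)) - 21101/27488) = 1/(-168*(-8 - 168) - 21101/27488) = 1/(-168*(-176) - 21101/27488) = 1/(29568 - 21101/27488) = 1/(812744083/27488) = 27488/812744083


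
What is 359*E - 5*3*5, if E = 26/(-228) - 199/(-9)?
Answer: 2675107/342 ≈ 7822.0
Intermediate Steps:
E = 7523/342 (E = 26*(-1/228) - 199*(-⅑) = -13/114 + 199/9 = 7523/342 ≈ 21.997)
359*E - 5*3*5 = 359*(7523/342) - 5*3*5 = 2700757/342 - 15*5 = 2700757/342 - 75 = 2675107/342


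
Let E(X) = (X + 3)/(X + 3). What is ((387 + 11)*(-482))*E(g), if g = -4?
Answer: -191836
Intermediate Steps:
E(X) = 1 (E(X) = (3 + X)/(3 + X) = 1)
((387 + 11)*(-482))*E(g) = ((387 + 11)*(-482))*1 = (398*(-482))*1 = -191836*1 = -191836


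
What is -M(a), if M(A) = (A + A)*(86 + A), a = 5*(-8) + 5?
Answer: 3570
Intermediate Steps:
a = -35 (a = -40 + 5 = -35)
M(A) = 2*A*(86 + A) (M(A) = (2*A)*(86 + A) = 2*A*(86 + A))
-M(a) = -2*(-35)*(86 - 35) = -2*(-35)*51 = -1*(-3570) = 3570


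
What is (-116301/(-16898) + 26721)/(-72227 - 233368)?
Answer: -150549253/1721314770 ≈ -0.087462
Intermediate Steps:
(-116301/(-16898) + 26721)/(-72227 - 233368) = (-116301*(-1/16898) + 26721)/(-305595) = (116301/16898 + 26721)*(-1/305595) = (451647759/16898)*(-1/305595) = -150549253/1721314770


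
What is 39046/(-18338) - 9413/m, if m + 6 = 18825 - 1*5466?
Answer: -346998416/122433657 ≈ -2.8342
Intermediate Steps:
m = 13353 (m = -6 + (18825 - 1*5466) = -6 + (18825 - 5466) = -6 + 13359 = 13353)
39046/(-18338) - 9413/m = 39046/(-18338) - 9413/13353 = 39046*(-1/18338) - 9413*1/13353 = -19523/9169 - 9413/13353 = -346998416/122433657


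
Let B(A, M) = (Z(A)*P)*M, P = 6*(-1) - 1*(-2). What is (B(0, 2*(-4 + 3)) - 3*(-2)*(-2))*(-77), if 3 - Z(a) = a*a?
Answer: -924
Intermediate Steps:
Z(a) = 3 - a² (Z(a) = 3 - a*a = 3 - a²)
P = -4 (P = -6 + 2 = -4)
B(A, M) = M*(-12 + 4*A²) (B(A, M) = ((3 - A²)*(-4))*M = (-12 + 4*A²)*M = M*(-12 + 4*A²))
(B(0, 2*(-4 + 3)) - 3*(-2)*(-2))*(-77) = (4*(2*(-4 + 3))*(-3 + 0²) - 3*(-2)*(-2))*(-77) = (4*(2*(-1))*(-3 + 0) + 6*(-2))*(-77) = (4*(-2)*(-3) - 12)*(-77) = (24 - 12)*(-77) = 12*(-77) = -924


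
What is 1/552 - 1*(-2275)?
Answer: 1255801/552 ≈ 2275.0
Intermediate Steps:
1/552 - 1*(-2275) = 1/552 + 2275 = 1255801/552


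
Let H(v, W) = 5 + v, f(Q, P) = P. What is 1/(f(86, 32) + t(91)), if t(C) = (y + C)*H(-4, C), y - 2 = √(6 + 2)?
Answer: 125/15617 - 2*√2/15617 ≈ 0.0078230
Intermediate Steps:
y = 2 + 2*√2 (y = 2 + √(6 + 2) = 2 + √8 = 2 + 2*√2 ≈ 4.8284)
t(C) = 2 + C + 2*√2 (t(C) = ((2 + 2*√2) + C)*(5 - 4) = (2 + C + 2*√2)*1 = 2 + C + 2*√2)
1/(f(86, 32) + t(91)) = 1/(32 + (2 + 91 + 2*√2)) = 1/(32 + (93 + 2*√2)) = 1/(125 + 2*√2)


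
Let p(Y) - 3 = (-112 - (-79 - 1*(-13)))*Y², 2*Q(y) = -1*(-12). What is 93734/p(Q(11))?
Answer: -93734/1653 ≈ -56.705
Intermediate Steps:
Q(y) = 6 (Q(y) = (-1*(-12))/2 = (½)*12 = 6)
p(Y) = 3 - 46*Y² (p(Y) = 3 + (-112 - (-79 - 1*(-13)))*Y² = 3 + (-112 - (-79 + 13))*Y² = 3 + (-112 - 1*(-66))*Y² = 3 + (-112 + 66)*Y² = 3 - 46*Y²)
93734/p(Q(11)) = 93734/(3 - 46*6²) = 93734/(3 - 46*36) = 93734/(3 - 1656) = 93734/(-1653) = 93734*(-1/1653) = -93734/1653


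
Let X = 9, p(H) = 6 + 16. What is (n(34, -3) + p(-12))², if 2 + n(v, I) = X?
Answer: 841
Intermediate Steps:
p(H) = 22
n(v, I) = 7 (n(v, I) = -2 + 9 = 7)
(n(34, -3) + p(-12))² = (7 + 22)² = 29² = 841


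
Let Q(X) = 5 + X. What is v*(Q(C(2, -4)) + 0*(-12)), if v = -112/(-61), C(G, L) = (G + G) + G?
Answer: 1232/61 ≈ 20.197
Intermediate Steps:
C(G, L) = 3*G (C(G, L) = 2*G + G = 3*G)
v = 112/61 (v = -112*(-1/61) = 112/61 ≈ 1.8361)
v*(Q(C(2, -4)) + 0*(-12)) = 112*((5 + 3*2) + 0*(-12))/61 = 112*((5 + 6) + 0)/61 = 112*(11 + 0)/61 = (112/61)*11 = 1232/61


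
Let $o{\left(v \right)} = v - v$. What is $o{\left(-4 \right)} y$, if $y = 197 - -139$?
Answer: $0$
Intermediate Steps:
$o{\left(v \right)} = 0$
$y = 336$ ($y = 197 + 139 = 336$)
$o{\left(-4 \right)} y = 0 \cdot 336 = 0$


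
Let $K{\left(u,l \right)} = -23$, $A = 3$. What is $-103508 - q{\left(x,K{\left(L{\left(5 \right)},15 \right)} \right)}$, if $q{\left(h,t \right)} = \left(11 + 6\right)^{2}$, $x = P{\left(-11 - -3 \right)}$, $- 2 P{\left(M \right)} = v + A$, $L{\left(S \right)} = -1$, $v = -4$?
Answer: $-103797$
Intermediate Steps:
$P{\left(M \right)} = \frac{1}{2}$ ($P{\left(M \right)} = - \frac{-4 + 3}{2} = \left(- \frac{1}{2}\right) \left(-1\right) = \frac{1}{2}$)
$x = \frac{1}{2} \approx 0.5$
$q{\left(h,t \right)} = 289$ ($q{\left(h,t \right)} = 17^{2} = 289$)
$-103508 - q{\left(x,K{\left(L{\left(5 \right)},15 \right)} \right)} = -103508 - 289 = -103797$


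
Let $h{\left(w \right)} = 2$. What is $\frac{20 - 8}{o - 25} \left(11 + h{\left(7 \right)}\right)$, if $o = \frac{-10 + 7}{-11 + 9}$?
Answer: $- \frac{312}{47} \approx -6.6383$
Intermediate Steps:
$o = \frac{3}{2}$ ($o = - \frac{3}{-2} = \left(-3\right) \left(- \frac{1}{2}\right) = \frac{3}{2} \approx 1.5$)
$\frac{20 - 8}{o - 25} \left(11 + h{\left(7 \right)}\right) = \frac{20 - 8}{\frac{3}{2} - 25} \left(11 + 2\right) = \frac{12}{- \frac{47}{2}} \cdot 13 = 12 \left(- \frac{2}{47}\right) 13 = \left(- \frac{24}{47}\right) 13 = - \frac{312}{47}$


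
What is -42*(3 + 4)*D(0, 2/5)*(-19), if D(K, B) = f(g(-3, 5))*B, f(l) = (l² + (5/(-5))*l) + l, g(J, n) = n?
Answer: 55860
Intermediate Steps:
f(l) = l² (f(l) = (l² + (5*(-⅕))*l) + l = (l² - l) + l = l²)
D(K, B) = 25*B (D(K, B) = 5²*B = 25*B)
-42*(3 + 4)*D(0, 2/5)*(-19) = -42*(3 + 4)*25*(2/5)*(-19) = -294*25*(2*(⅕))*(-19) = -294*25*(⅖)*(-19) = -294*10*(-19) = -42*70*(-19) = -2940*(-19) = 55860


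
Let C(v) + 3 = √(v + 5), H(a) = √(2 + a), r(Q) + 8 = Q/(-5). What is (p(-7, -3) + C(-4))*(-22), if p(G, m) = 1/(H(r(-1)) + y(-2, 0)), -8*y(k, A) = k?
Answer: 20196/469 + 352*I*√145/469 ≈ 43.062 + 9.0376*I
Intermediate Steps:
y(k, A) = -k/8
r(Q) = -8 - Q/5 (r(Q) = -8 + Q/(-5) = -8 + Q*(-⅕) = -8 - Q/5)
p(G, m) = 1/(¼ + I*√145/5) (p(G, m) = 1/(√(2 + (-8 - ⅕*(-1))) - ⅛*(-2)) = 1/(√(2 + (-8 + ⅕)) + ¼) = 1/(√(2 - 39/5) + ¼) = 1/(√(-29/5) + ¼) = 1/(I*√145/5 + ¼) = 1/(¼ + I*√145/5))
C(v) = -3 + √(5 + v) (C(v) = -3 + √(v + 5) = -3 + √(5 + v))
(p(-7, -3) + C(-4))*(-22) = ((20/469 - 16*I*√145/469) + (-3 + √(5 - 4)))*(-22) = ((20/469 - 16*I*√145/469) + (-3 + √1))*(-22) = ((20/469 - 16*I*√145/469) + (-3 + 1))*(-22) = ((20/469 - 16*I*√145/469) - 2)*(-22) = (-918/469 - 16*I*√145/469)*(-22) = 20196/469 + 352*I*√145/469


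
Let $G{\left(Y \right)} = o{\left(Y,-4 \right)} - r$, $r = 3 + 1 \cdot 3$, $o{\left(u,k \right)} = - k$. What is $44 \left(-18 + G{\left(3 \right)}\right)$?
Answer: $-880$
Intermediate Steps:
$r = 6$ ($r = 3 + 3 = 6$)
$G{\left(Y \right)} = -2$ ($G{\left(Y \right)} = \left(-1\right) \left(-4\right) - 6 = 4 - 6 = -2$)
$44 \left(-18 + G{\left(3 \right)}\right) = 44 \left(-18 - 2\right) = 44 \left(-20\right) = -880$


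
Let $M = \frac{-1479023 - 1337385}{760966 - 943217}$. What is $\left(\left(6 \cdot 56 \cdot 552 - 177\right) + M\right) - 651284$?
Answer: $- \frac{84924144831}{182251} \approx -4.6597 \cdot 10^{5}$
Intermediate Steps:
$M = \frac{2816408}{182251}$ ($M = - \frac{2816408}{-182251} = \left(-2816408\right) \left(- \frac{1}{182251}\right) = \frac{2816408}{182251} \approx 15.453$)
$\left(\left(6 \cdot 56 \cdot 552 - 177\right) + M\right) - 651284 = \left(\left(6 \cdot 56 \cdot 552 - 177\right) + \frac{2816408}{182251}\right) - 651284 = \left(\left(336 \cdot 552 - 177\right) + \frac{2816408}{182251}\right) - 651284 = \left(\left(185472 - 177\right) + \frac{2816408}{182251}\right) - 651284 = \left(185295 + \frac{2816408}{182251}\right) - 651284 = \frac{33773015453}{182251} - 651284 = - \frac{84924144831}{182251}$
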